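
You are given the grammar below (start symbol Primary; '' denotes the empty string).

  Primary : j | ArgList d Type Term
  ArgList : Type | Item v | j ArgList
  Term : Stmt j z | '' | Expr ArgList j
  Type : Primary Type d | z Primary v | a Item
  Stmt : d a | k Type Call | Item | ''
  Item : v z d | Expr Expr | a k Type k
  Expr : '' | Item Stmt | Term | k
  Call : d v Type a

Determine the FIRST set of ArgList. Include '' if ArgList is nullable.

{ a, d, j, k, v, z }

From ArgList : Type: add FIRST(Type) = { a, d, j, k, v, z }.
From ArgList : Item v: Item nullable, take FIRST(Item) ∪ {v} = { a, d, j, k, v, z }.
ArgList : j ArgList contributes {j}.
Union: FIRST(ArgList) = { a, d, j, k, v, z }.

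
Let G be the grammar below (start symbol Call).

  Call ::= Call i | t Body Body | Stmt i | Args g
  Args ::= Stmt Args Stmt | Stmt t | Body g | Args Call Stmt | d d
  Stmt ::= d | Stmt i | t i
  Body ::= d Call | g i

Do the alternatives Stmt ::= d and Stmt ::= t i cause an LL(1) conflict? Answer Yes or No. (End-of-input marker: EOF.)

FIRST(d) = { d } and FIRST(t i) = { t }.
The FIRST sets are disjoint and neither alternative is nullable — no conflict.

No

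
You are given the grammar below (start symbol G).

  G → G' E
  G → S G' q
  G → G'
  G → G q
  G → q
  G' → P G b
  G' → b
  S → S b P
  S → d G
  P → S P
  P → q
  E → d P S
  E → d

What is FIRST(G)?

From G → G' E: add FIRST(G') = { b, d, q }.
From G → S G' q: add FIRST(S) = { d }.
From G → G': add FIRST(G') = { b, d, q }.
From G → G q: add FIRST(G) = { b, d, q }.
G → q contributes {q}.
Union: FIRST(G) = { b, d, q }.

{ b, d, q }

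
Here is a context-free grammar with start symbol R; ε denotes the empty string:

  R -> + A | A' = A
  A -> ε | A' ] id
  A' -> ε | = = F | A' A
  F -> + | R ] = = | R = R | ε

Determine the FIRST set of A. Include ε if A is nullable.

{ =, ], ε }

A -> ε contributes ε.
From A -> A' ] id: A' nullable, take FIRST(A') ∪ {]} = { =, ] }.
Union: FIRST(A) = { =, ], ε }.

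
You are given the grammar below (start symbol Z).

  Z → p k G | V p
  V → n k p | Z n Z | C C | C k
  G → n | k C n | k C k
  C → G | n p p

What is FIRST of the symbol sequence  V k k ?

{ k, n, p }

Add FIRST(V) = { k, n, p }; V is not nullable, stop.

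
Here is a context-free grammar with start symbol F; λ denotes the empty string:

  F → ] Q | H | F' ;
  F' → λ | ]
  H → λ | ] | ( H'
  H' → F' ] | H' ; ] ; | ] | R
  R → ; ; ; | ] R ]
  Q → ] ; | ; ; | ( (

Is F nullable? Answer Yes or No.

Yes

F → H and each of H is nullable, so F ⇒* λ.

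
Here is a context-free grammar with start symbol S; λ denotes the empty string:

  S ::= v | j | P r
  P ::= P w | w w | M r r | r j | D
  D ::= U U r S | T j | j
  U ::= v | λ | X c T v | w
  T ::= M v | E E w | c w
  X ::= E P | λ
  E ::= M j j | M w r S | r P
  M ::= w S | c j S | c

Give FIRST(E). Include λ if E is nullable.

From E ::= M j j: add FIRST(M) = { c, w }.
From E ::= M w r S: add FIRST(M) = { c, w }.
E ::= r P contributes {r}.
Union: FIRST(E) = { c, r, w }.

{ c, r, w }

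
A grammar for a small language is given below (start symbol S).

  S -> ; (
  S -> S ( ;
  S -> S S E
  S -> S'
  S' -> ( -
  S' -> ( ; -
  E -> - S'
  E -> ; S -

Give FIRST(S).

S -> ; ( contributes {;}.
From S -> S ( ;: add FIRST(S) = { (, ; }.
From S -> S S E: add FIRST(S) = { (, ; }.
From S -> S': add FIRST(S') = { ( }.
Union: FIRST(S) = { (, ; }.

{ (, ; }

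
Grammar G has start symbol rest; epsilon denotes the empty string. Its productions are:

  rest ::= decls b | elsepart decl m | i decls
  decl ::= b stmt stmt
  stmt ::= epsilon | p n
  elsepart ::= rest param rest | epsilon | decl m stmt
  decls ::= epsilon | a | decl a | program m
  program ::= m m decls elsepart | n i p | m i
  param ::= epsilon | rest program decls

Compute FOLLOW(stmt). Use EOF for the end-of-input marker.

{ a, b, i, m, n, p }

In decl ::= b stmt stmt: add FIRST(stmt)\{epsilon} = { p }.
  Since stmt is nullable, also add FOLLOW(decl) = { a, m }.
In decl ::= b stmt stmt: stmt is at the end, add FOLLOW(decl) = { a, m }.
In elsepart ::= decl m stmt: stmt is at the end, add FOLLOW(elsepart) = { a, b, i, m, n }.
Union: FOLLOW(stmt) = { a, b, i, m, n, p }.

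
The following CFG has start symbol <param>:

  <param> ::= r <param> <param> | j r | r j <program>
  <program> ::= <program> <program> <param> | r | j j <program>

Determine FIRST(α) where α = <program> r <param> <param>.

Add FIRST(<program>) = { j, r }; <program> is not nullable, stop.

{ j, r }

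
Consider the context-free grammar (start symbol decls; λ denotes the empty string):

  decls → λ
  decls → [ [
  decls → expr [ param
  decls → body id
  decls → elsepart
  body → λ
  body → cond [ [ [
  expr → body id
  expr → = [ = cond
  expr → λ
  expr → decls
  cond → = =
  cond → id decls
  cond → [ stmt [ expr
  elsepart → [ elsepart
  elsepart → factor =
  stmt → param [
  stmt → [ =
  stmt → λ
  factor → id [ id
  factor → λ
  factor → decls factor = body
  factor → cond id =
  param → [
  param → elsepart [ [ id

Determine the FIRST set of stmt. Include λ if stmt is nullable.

From stmt → param [: add FIRST(param) = { =, [, id }.
stmt → [ = contributes {[}.
stmt → λ contributes λ.
Union: FIRST(stmt) = { =, [, id, λ }.

{ =, [, id, λ }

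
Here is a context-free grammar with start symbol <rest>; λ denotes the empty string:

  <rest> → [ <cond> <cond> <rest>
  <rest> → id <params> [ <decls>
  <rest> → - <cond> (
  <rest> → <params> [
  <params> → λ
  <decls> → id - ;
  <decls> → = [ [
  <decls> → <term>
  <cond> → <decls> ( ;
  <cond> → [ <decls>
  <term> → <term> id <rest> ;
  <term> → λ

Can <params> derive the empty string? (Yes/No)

<params> has an λ-production, so <params> ⇒ λ.

Yes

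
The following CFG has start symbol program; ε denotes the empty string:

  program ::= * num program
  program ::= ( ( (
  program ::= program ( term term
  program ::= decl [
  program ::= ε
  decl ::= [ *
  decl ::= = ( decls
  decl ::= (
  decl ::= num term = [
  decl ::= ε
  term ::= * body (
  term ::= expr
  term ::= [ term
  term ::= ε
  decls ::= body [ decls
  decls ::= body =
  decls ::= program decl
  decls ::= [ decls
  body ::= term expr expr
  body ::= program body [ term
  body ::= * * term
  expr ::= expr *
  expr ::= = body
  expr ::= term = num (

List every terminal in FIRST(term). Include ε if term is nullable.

{ *, =, [, ε }

term ::= * body ( contributes {*}.
From term ::= expr: add FIRST(expr) = { *, =, [ }.
term ::= [ term contributes {[}.
term ::= ε contributes ε.
Union: FIRST(term) = { *, =, [, ε }.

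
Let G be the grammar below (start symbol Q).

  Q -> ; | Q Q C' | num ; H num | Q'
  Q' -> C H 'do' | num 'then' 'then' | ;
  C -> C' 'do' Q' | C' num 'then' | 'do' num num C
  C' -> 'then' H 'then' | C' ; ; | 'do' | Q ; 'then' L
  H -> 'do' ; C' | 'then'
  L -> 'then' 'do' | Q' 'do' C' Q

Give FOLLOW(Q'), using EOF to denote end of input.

In Q -> Q': Q' is at the end, add FOLLOW(Q) = { EOF, 'do', 'then', ;, num }.
In C -> C' 'do' Q': Q' is at the end, add FOLLOW(C) = { 'do', 'then' }.
In L -> Q' 'do' C' Q: add FIRST('do' C' Q) = { 'do' }.
Union: FOLLOW(Q') = { EOF, 'do', 'then', ;, num }.

{ EOF, 'do', 'then', ;, num }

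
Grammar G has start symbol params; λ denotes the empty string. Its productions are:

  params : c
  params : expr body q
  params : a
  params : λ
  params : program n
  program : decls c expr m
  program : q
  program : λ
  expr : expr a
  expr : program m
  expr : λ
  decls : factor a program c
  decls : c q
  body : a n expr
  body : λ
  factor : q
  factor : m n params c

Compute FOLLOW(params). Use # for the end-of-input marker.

{ #, c }

params is the start symbol, so # ∈ FOLLOW(params).
In factor : m n params c: add FIRST(c) = { c }.
Union: FOLLOW(params) = { #, c }.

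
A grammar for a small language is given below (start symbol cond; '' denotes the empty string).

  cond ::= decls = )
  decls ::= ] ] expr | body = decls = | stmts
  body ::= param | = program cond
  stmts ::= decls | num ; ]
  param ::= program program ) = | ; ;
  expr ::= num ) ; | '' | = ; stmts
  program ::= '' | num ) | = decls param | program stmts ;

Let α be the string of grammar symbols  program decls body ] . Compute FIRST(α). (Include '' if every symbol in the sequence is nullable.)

Add FIRST(program)\{''} = { ), ;, =, ], num }; program is nullable, continue.
Add FIRST(decls) = { ), ;, =, ], num }; decls is not nullable, stop.

{ ), ;, =, ], num }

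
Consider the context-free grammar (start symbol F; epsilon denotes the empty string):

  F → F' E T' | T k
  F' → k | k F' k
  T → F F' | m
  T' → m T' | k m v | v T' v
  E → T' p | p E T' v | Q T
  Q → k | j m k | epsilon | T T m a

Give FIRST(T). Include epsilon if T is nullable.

From T → F F': add FIRST(F) = { k, m }.
T → m contributes {m}.
Union: FIRST(T) = { k, m }.

{ k, m }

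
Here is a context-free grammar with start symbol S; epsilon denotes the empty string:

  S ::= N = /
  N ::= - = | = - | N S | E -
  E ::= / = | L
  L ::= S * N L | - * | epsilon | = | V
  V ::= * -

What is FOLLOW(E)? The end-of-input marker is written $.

{ - }

In N ::= E -: add FIRST(-) = { - }.
Union: FOLLOW(E) = { - }.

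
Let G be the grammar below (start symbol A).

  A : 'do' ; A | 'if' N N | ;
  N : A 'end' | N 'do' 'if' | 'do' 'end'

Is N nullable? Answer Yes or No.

No

No nonterminal in this grammar is nullable.
No production of N has an RHS whose symbols are all nullable, so N is not nullable.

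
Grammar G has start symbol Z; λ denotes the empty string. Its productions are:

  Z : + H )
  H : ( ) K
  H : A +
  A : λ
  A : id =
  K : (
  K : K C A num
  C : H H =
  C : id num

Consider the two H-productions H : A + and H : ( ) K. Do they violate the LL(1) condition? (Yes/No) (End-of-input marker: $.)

FIRST(A +) = { +, id } and FIRST(( ) K) = { ( }.
The FIRST sets are disjoint and neither alternative is nullable — no conflict.

No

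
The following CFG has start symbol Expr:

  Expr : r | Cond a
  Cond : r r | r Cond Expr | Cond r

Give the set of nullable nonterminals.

No nonterminal has an empty production or an RHS whose symbols are all nullable.

{ } (none)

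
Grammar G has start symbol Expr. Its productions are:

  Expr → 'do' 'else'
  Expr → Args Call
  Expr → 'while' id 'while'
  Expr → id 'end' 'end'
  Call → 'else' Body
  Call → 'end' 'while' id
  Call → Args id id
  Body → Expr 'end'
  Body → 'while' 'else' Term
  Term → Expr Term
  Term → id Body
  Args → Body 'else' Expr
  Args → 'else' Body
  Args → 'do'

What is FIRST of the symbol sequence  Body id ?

Add FIRST(Body) = { 'do', 'else', 'while', id }; Body is not nullable, stop.

{ 'do', 'else', 'while', id }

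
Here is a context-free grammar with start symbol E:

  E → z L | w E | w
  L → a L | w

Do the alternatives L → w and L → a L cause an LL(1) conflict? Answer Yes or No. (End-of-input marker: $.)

No

FIRST(w) = { w } and FIRST(a L) = { a }.
The FIRST sets are disjoint and neither alternative is nullable — no conflict.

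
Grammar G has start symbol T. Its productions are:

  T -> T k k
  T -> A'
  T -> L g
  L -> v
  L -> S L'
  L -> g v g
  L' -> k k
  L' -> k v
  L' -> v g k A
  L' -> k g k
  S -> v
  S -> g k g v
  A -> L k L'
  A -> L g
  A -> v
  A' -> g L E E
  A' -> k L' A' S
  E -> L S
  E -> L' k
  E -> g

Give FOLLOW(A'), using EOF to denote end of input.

In T -> A': A' is at the end, add FOLLOW(T) = { EOF, k }.
In A' -> k L' A' S: add FIRST(S) = { g, v }.
Union: FOLLOW(A') = { EOF, g, k, v }.

{ EOF, g, k, v }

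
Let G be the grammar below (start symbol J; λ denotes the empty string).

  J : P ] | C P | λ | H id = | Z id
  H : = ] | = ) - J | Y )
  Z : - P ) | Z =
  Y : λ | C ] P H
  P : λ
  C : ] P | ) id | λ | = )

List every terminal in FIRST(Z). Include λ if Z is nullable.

{ - }

Z : - P ) contributes {-}.
From Z : Z =: add FIRST(Z) = { - }.
Union: FIRST(Z) = { - }.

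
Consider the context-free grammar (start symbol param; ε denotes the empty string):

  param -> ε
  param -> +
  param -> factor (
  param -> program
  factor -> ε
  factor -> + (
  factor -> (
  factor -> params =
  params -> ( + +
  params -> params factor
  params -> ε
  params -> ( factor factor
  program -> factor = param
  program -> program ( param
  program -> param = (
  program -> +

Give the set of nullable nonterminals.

{ factor, param, params }

Directly nullable (have an ε-production): param, factor, params.
No other nonterminal has a production whose RHS symbols are all nullable.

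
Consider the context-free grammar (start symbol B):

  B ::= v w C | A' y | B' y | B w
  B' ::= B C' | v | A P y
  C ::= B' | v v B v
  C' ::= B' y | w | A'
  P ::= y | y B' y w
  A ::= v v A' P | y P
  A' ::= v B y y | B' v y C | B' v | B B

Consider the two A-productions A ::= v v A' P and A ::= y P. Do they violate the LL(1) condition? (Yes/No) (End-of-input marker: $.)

No

FIRST(v v A' P) = { v } and FIRST(y P) = { y }.
The FIRST sets are disjoint and neither alternative is nullable — no conflict.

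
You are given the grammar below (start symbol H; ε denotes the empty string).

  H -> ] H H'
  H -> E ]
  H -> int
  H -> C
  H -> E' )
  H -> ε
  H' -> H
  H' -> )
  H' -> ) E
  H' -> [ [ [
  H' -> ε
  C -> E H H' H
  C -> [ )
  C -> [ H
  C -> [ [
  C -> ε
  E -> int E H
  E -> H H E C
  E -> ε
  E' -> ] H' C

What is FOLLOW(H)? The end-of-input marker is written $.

H is the start symbol, so $ ∈ FOLLOW(H).
In H -> ] H H': add FIRST(H')\{ε} = { ), [, ], int }.
  Since H' is nullable, also add FOLLOW(H) = { $, ), [, ], int }.
In H' -> H: H is at the end, add FOLLOW(H') = { $, ), [, ], int }.
In C -> E H H' H: add FIRST(H' H)\{ε} = { ), [, ], int }.
  Since H' H is nullable, also add FOLLOW(C) = { $, ), [, ], int }.
In C -> E H H' H: H is at the end, add FOLLOW(C) = { $, ), [, ], int }.
In C -> [ H: H is at the end, add FOLLOW(C) = { $, ), [, ], int }.
In E -> int E H: H is at the end, add FOLLOW(E) = { $, ), [, ], int }.
In E -> H H E C: add FIRST(H E C)\{ε} = { ), [, ], int }.
  Since H E C is nullable, also add FOLLOW(E) = { $, ), [, ], int }.
In E -> H H E C: add FIRST(E C)\{ε} = { ), [, ], int }.
  Since E C is nullable, also add FOLLOW(E) = { $, ), [, ], int }.
Union: FOLLOW(H) = { $, ), [, ], int }.

{ $, ), [, ], int }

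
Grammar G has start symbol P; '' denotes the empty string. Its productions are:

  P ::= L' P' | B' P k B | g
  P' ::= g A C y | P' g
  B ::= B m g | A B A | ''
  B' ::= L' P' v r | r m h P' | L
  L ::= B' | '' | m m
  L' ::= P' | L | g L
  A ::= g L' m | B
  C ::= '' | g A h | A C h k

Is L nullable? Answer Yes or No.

L has an ''-production, so L ⇒ ''.

Yes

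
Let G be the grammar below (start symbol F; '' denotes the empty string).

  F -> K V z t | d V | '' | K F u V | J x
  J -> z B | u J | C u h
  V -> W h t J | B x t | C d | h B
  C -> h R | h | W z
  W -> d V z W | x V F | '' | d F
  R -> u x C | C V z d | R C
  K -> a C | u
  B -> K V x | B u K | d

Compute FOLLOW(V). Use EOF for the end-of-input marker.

{ EOF, a, d, h, u, x, z }

In F -> K V z t: add FIRST(z t) = { z }.
In F -> d V: V is at the end, add FOLLOW(F) = { EOF, h, u, z }.
In F -> K F u V: V is at the end, add FOLLOW(F) = { EOF, h, u, z }.
In W -> d V z W: add FIRST(z W) = { z }.
In W -> x V F: add FIRST(F)\{''} = { a, d, h, u, x, z }.
  Since F is nullable, also add FOLLOW(W) = { h, z }.
In R -> C V z d: add FIRST(z d) = { z }.
In B -> K V x: add FIRST(x) = { x }.
Union: FOLLOW(V) = { EOF, a, d, h, u, x, z }.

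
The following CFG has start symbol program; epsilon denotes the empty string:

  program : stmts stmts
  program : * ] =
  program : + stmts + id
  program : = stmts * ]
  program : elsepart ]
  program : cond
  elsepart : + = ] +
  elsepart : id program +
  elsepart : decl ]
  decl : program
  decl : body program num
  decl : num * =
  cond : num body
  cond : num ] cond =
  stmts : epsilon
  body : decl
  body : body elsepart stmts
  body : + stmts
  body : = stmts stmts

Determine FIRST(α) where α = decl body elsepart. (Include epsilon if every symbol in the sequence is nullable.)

{ *, +, =, ], id, num }

Add FIRST(decl)\{epsilon} = { *, +, =, ], id, num }; decl is nullable, continue.
Add FIRST(body)\{epsilon} = { *, +, =, ], id, num }; body is nullable, continue.
Add FIRST(elsepart) = { *, +, =, ], id, num }; elsepart is not nullable, stop.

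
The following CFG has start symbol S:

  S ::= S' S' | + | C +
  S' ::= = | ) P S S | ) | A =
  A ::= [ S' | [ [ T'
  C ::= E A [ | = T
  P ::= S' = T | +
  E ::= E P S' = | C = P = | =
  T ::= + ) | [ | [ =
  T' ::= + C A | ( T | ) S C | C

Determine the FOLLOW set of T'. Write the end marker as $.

{ =, [ }

In A ::= [ [ T': T' is at the end, add FOLLOW(A) = { =, [ }.
Union: FOLLOW(T') = { =, [ }.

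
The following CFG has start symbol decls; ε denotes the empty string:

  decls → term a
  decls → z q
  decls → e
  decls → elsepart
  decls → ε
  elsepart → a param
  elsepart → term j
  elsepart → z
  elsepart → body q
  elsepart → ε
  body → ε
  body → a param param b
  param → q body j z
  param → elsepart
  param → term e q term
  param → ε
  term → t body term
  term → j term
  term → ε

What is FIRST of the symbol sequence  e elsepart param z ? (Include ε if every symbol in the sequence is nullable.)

{ e }

e is a terminal; add {e} and stop.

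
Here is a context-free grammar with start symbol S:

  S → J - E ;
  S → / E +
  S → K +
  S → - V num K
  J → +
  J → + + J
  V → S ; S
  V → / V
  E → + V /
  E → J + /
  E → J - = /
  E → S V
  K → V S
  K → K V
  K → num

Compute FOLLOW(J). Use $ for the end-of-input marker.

{ +, - }

In S → J - E ;: add FIRST(- E ;) = { - }.
In J → + + J: J is at the end, add FOLLOW(J) = { +, - }.
In E → J + /: add FIRST(+ /) = { + }.
In E → J - = /: add FIRST(- = /) = { - }.
Union: FOLLOW(J) = { +, - }.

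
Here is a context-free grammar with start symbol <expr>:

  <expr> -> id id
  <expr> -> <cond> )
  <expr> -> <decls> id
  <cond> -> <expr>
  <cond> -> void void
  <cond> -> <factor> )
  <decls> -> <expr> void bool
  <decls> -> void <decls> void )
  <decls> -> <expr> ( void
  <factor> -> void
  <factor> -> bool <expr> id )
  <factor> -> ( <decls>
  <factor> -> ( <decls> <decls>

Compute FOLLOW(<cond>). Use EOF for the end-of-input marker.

In <expr> -> <cond> ): add FIRST()) = { ) }.
Union: FOLLOW(<cond>) = { ) }.

{ ) }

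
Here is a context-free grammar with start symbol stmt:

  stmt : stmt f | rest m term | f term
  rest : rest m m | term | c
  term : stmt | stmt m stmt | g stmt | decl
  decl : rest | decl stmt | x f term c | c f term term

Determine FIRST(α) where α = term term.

{ c, f, g, x }

Add FIRST(term) = { c, f, g, x }; term is not nullable, stop.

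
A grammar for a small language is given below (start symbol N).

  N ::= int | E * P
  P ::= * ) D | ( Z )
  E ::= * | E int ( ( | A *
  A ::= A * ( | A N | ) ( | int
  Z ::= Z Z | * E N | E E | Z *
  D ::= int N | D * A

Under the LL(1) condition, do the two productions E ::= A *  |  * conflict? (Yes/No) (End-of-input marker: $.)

FIRST(A *) = { ), int } and FIRST(*) = { * }.
The FIRST sets are disjoint and neither alternative is nullable — no conflict.

No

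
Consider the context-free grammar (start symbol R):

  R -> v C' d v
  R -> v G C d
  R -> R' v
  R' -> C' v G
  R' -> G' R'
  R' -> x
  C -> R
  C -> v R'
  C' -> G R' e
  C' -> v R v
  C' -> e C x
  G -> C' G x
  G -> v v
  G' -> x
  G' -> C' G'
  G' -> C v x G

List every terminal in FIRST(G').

{ e, v, x }

G' -> x contributes {x}.
From G' -> C' G': add FIRST(C') = { e, v }.
From G' -> C v x G: add FIRST(C) = { e, v, x }.
Union: FIRST(G') = { e, v, x }.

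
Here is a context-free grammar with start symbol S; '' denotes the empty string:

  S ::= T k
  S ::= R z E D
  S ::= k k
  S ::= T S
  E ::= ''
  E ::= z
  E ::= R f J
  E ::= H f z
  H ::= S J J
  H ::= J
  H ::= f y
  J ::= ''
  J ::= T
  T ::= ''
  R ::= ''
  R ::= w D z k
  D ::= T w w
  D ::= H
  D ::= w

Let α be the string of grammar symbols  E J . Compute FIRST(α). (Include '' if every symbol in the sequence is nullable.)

Add FIRST(E)\{''} = { f, k, w, z }; E is nullable, continue.
Add FIRST(J)\{''} = {  }; J is nullable, continue.
Every symbol is nullable, so include ''.

{ f, k, w, z, '' }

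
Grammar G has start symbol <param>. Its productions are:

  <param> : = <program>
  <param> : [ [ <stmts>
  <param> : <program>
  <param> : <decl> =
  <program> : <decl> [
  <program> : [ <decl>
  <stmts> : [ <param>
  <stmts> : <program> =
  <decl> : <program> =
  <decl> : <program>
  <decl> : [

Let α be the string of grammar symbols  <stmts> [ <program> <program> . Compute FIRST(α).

{ [ }

Add FIRST(<stmts>) = { [ }; <stmts> is not nullable, stop.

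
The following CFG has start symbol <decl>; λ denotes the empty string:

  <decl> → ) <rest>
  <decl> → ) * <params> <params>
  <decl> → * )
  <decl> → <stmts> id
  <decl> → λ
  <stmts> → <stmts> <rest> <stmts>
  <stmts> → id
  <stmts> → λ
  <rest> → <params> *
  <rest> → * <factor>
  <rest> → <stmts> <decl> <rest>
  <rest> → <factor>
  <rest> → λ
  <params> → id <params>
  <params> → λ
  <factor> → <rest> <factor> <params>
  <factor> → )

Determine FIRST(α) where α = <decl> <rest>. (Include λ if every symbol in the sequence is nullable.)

{ ), *, id, λ }

Add FIRST(<decl>)\{λ} = { ), *, id }; <decl> is nullable, continue.
Add FIRST(<rest>)\{λ} = { ), *, id }; <rest> is nullable, continue.
Every symbol is nullable, so include λ.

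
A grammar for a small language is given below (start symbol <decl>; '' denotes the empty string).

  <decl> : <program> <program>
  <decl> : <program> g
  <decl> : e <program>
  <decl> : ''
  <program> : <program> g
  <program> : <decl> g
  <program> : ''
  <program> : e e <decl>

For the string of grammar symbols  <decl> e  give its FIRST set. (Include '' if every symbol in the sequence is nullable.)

{ e, g }

Add FIRST(<decl>)\{''} = { e, g }; <decl> is nullable, continue.
e is a terminal; add {e} and stop.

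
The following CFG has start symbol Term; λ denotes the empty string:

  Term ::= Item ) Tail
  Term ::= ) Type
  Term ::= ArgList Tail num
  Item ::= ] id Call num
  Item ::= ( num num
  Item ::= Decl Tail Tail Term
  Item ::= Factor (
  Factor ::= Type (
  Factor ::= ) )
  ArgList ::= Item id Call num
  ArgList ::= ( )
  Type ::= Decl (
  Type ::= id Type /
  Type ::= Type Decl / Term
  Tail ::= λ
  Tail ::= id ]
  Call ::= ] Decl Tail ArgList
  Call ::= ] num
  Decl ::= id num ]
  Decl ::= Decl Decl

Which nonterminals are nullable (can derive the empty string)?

{ Tail }

Directly nullable (have an λ-production): Tail.
No other nonterminal has a production whose RHS symbols are all nullable.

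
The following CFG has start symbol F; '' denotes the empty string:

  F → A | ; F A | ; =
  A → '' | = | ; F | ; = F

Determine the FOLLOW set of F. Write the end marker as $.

{ $, ;, = }

F is the start symbol, so $ ∈ FOLLOW(F).
In F → ; F A: add FIRST(A)\{''} = { ;, = }.
  Since A is nullable, also add FOLLOW(F) = { $, ;, = }.
In A → ; F: F is at the end, add FOLLOW(A) = { $, ;, = }.
In A → ; = F: F is at the end, add FOLLOW(A) = { $, ;, = }.
Union: FOLLOW(F) = { $, ;, = }.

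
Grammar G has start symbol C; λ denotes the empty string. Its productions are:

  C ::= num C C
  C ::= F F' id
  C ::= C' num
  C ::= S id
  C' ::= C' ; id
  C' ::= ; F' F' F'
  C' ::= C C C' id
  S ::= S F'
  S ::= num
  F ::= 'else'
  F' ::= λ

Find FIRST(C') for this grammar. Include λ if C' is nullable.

From C' ::= C' ; id: add FIRST(C') = { 'else', ;, num }.
C' ::= ; F' F' F' contributes {;}.
From C' ::= C C C' id: add FIRST(C) = { 'else', ;, num }.
Union: FIRST(C') = { 'else', ;, num }.

{ 'else', ;, num }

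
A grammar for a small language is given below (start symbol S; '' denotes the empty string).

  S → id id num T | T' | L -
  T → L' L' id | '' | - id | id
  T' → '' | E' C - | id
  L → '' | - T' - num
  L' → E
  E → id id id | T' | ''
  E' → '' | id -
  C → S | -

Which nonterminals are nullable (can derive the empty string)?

Directly nullable (have an ''-production): T, T', L, E, E'.
S → T' with every symbol nullable, so S is nullable.
L' → E with every symbol nullable, so L' is nullable.
C → S with every symbol nullable, so C is nullable.

{ C, E, E', L, L', S, T, T' }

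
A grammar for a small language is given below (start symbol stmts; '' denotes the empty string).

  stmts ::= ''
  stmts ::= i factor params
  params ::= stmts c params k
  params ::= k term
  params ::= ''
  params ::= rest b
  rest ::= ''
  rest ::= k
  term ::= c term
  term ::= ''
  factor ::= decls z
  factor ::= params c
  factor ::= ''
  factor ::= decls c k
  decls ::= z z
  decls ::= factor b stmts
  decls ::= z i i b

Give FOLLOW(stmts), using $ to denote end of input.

{ $, c, z }

stmts is the start symbol, so $ ∈ FOLLOW(stmts).
In params ::= stmts c params k: add FIRST(c params k) = { c }.
In decls ::= factor b stmts: stmts is at the end, add FOLLOW(decls) = { c, z }.
Union: FOLLOW(stmts) = { $, c, z }.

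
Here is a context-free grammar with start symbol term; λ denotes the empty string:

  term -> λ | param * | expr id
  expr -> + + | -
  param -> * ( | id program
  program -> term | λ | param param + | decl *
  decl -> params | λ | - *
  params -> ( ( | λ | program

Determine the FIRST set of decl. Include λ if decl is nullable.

{ (, *, +, -, id, λ }

From decl -> params: add FIRST(params) = { (, *, +, -, id, λ } (including λ since params is nullable).
decl -> λ contributes λ.
decl -> - * contributes {-}.
Union: FIRST(decl) = { (, *, +, -, id, λ }.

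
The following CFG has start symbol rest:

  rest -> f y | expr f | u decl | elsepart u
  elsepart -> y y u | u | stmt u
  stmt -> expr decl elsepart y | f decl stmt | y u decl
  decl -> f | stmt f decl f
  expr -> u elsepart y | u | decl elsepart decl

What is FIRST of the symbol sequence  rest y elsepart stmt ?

{ f, u, y }

Add FIRST(rest) = { f, u, y }; rest is not nullable, stop.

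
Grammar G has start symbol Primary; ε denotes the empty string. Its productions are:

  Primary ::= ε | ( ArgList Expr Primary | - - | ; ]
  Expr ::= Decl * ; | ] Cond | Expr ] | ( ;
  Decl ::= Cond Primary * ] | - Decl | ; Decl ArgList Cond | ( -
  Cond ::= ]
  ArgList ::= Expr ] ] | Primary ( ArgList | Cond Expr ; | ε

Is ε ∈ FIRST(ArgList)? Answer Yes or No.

Yes

ArgList has an ε-production, so ArgList ⇒ ε.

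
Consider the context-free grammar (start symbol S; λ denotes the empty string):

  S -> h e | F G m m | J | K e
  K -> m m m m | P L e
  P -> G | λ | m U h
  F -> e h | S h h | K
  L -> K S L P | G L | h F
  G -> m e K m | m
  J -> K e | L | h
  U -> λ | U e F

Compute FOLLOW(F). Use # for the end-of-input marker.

In S -> F G m m: add FIRST(G m m) = { m }.
In L -> h F: F is at the end, add FOLLOW(L) = { #, e, h, m }.
In U -> U e F: F is at the end, add FOLLOW(U) = { e, h }.
Union: FOLLOW(F) = { #, e, h, m }.

{ #, e, h, m }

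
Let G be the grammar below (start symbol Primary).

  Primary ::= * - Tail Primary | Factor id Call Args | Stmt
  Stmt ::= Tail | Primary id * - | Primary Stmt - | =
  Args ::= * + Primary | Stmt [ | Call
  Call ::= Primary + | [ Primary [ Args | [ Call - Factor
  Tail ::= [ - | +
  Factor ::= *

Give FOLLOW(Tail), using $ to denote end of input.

In Primary ::= * - Tail Primary: add FIRST(Primary) = { *, +, =, [ }.
In Stmt ::= Tail: Tail is at the end, add FOLLOW(Stmt) = { $, *, +, -, =, [, id }.
Union: FOLLOW(Tail) = { $, *, +, -, =, [, id }.

{ $, *, +, -, =, [, id }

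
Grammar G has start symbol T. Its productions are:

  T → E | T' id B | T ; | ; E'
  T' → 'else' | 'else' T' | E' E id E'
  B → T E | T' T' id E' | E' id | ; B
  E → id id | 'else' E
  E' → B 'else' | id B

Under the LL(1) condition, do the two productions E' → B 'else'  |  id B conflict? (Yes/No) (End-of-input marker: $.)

FIRST(B 'else') = { 'else', ;, id } and FIRST(id B) = { id }.
Both contain id, so the two alternatives are not disjoint — LL(1) conflict.

Yes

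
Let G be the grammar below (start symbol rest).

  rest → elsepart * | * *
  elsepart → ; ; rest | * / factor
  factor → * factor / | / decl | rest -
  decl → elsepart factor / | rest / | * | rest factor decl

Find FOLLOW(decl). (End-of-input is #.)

{ *, /, ; }

In factor → / decl: decl is at the end, add FOLLOW(factor) = { *, /, ; }.
In decl → rest factor decl: decl is at the end, add FOLLOW(decl) = { *, /, ; }.
Union: FOLLOW(decl) = { *, /, ; }.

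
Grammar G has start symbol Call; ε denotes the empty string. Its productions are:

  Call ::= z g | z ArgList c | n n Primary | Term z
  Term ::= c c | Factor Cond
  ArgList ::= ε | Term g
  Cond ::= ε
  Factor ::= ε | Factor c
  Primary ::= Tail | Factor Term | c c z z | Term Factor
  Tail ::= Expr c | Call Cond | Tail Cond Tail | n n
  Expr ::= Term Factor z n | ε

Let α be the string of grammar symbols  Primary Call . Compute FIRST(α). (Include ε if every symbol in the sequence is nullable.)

{ c, n, z }

Add FIRST(Primary)\{ε} = { c, n, z }; Primary is nullable, continue.
Add FIRST(Call) = { c, n, z }; Call is not nullable, stop.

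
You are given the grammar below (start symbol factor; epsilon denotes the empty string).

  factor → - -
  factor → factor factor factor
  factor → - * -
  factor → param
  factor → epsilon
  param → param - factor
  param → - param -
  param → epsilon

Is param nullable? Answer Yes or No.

Yes

param has an epsilon-production, so param ⇒ epsilon.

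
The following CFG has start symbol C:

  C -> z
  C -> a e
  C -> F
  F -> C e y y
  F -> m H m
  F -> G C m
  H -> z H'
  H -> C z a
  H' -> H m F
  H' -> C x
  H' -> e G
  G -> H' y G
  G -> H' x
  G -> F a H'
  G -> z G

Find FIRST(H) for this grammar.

{ a, e, m, z }

H -> z H' contributes {z}.
From H -> C z a: add FIRST(C) = { a, e, m, z }.
Union: FIRST(H) = { a, e, m, z }.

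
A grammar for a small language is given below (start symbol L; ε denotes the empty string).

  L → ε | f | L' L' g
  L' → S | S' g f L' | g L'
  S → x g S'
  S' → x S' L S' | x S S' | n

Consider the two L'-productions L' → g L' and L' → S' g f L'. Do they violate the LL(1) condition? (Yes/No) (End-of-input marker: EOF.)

FIRST(g L') = { g } and FIRST(S' g f L') = { n, x }.
The FIRST sets are disjoint and neither alternative is nullable — no conflict.

No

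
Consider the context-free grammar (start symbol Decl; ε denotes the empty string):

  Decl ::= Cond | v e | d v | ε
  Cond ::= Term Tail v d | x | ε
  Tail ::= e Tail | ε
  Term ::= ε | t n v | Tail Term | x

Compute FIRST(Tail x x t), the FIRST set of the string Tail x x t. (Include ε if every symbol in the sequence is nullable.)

{ e, x }

Add FIRST(Tail)\{ε} = { e }; Tail is nullable, continue.
x is a terminal; add {x} and stop.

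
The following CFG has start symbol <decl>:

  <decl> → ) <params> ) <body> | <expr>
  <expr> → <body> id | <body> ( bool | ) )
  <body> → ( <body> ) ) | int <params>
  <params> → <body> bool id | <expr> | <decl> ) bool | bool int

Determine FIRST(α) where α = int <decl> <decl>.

{ int }

int is a terminal; add {int} and stop.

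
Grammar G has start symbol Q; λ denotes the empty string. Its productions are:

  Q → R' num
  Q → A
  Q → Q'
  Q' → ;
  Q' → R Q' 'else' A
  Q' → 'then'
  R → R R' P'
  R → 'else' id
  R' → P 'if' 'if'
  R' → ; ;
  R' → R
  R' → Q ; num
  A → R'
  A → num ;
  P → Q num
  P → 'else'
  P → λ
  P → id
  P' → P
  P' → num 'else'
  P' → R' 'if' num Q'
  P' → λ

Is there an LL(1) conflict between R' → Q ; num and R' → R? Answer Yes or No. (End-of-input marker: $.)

Yes

FIRST(Q ; num) = { 'else', 'if', 'then', ;, id, num } and FIRST(R) = { 'else' }.
Both contain 'else', so the two alternatives are not disjoint — LL(1) conflict.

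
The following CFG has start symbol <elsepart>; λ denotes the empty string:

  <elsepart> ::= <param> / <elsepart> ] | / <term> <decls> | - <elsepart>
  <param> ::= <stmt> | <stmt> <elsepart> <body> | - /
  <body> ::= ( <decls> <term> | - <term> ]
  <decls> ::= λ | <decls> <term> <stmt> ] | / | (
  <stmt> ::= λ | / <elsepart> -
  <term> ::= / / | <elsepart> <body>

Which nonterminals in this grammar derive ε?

{ <decls>, <param>, <stmt> }

Directly nullable (have an λ-production): <decls>, <stmt>.
<param> ::= <stmt> with every symbol nullable, so <param> is nullable.
No other nonterminal has a production whose RHS symbols are all nullable.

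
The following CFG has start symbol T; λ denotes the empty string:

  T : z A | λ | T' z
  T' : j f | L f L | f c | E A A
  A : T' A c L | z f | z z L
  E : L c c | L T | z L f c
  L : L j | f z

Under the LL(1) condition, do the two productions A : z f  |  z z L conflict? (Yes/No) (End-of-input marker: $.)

Yes

FIRST(z f) = { z } and FIRST(z z L) = { z }.
Both contain z, so the two alternatives are not disjoint — LL(1) conflict.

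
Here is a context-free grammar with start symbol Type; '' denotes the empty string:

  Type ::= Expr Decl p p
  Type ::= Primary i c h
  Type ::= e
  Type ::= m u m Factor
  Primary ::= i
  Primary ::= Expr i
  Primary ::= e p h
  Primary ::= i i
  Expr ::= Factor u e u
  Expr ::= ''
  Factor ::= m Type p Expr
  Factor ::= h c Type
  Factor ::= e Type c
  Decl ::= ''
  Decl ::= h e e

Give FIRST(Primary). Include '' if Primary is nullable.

Primary ::= i contributes {i}.
From Primary ::= Expr i: Expr nullable, take FIRST(Expr) ∪ {i} = { e, h, i, m }.
Primary ::= e p h contributes {e}.
Primary ::= i i contributes {i}.
Union: FIRST(Primary) = { e, h, i, m }.

{ e, h, i, m }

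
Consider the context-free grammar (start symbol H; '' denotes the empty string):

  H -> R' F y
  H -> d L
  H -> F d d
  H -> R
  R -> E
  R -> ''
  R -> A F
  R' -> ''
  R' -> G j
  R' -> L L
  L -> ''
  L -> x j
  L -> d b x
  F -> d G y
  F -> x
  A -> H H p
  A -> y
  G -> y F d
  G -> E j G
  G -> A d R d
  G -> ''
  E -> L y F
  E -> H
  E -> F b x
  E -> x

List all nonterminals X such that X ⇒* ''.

{ E, G, H, L, R, R' }

Directly nullable (have an ''-production): R, R', L, G.
E -> H with every symbol nullable, so E is nullable.
H -> R with every symbol nullable, so H is nullable.
No other nonterminal has a production whose RHS symbols are all nullable.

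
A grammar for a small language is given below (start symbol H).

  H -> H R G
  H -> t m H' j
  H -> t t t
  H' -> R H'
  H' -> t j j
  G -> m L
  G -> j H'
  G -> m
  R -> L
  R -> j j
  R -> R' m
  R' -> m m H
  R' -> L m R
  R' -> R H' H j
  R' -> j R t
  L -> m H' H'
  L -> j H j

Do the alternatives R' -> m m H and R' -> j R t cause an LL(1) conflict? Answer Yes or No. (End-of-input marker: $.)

No

FIRST(m m H) = { m } and FIRST(j R t) = { j }.
The FIRST sets are disjoint and neither alternative is nullable — no conflict.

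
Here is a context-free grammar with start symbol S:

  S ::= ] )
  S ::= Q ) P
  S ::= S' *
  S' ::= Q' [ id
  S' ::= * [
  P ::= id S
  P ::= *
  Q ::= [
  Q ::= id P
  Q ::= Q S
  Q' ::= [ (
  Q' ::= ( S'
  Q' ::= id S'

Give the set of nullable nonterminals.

No nonterminal has an empty production or an RHS whose symbols are all nullable.

{ } (none)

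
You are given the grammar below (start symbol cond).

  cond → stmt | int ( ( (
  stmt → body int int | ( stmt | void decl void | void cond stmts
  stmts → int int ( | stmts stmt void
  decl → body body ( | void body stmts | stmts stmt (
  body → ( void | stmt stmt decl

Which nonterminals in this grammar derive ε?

{ } (none)

No nonterminal has an empty production or an RHS whose symbols are all nullable.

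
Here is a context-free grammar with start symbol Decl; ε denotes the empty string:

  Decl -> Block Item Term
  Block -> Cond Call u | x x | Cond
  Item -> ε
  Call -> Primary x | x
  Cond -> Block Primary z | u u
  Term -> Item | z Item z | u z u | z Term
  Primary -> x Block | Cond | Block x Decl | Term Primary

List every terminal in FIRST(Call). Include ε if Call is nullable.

From Call -> Primary x: add FIRST(Primary) = { u, x, z }.
Call -> x contributes {x}.
Union: FIRST(Call) = { u, x, z }.

{ u, x, z }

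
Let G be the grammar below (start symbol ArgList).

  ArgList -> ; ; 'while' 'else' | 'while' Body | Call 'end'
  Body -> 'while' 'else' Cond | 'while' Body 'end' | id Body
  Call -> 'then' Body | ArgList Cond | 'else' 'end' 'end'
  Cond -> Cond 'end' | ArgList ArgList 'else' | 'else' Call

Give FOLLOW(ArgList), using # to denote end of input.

ArgList is the start symbol, so # ∈ FOLLOW(ArgList).
In Call -> ArgList Cond: add FIRST(Cond) = { 'else', 'then', 'while', ; }.
In Cond -> ArgList ArgList 'else': add FIRST(ArgList 'else') = { 'else', 'then', 'while', ; }.
In Cond -> ArgList ArgList 'else': add FIRST('else') = { 'else' }.
Union: FOLLOW(ArgList) = { #, 'else', 'then', 'while', ; }.

{ #, 'else', 'then', 'while', ; }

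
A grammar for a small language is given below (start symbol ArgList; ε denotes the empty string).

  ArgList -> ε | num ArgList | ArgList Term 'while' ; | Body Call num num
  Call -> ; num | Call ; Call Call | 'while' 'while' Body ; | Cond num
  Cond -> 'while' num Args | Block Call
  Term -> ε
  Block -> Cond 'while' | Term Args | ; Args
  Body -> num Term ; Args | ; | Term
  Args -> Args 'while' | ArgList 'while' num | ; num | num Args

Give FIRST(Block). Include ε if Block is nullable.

From Block -> Cond 'while': add FIRST(Cond) = { 'while', ;, num }.
From Block -> Term Args: Term nullable, take FIRST(Term) ∪ FIRST(Args) = { 'while', ;, num }.
Block -> ; Args contributes {;}.
Union: FIRST(Block) = { 'while', ;, num }.

{ 'while', ;, num }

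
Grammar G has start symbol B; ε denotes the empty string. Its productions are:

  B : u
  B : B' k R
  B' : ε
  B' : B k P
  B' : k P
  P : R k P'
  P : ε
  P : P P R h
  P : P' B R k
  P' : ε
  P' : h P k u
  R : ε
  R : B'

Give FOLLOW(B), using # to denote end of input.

B is the start symbol, so # ∈ FOLLOW(B).
In B' : B k P: add FIRST(k P) = { k }.
In P : P' B R k: add FIRST(R k) = { k, u }.
Union: FOLLOW(B) = { #, k, u }.

{ #, k, u }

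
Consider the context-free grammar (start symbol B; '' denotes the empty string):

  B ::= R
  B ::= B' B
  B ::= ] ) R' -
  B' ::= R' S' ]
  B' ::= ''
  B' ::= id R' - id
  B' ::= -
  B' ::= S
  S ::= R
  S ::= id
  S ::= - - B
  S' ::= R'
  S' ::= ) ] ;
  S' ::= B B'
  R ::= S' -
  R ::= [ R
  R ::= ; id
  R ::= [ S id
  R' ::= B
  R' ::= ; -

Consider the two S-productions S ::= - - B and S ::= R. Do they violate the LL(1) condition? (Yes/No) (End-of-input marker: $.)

FIRST(- - B) = { - } and FIRST(R) = { ), -, ;, [, ], id }.
Both contain -, so the two alternatives are not disjoint — LL(1) conflict.

Yes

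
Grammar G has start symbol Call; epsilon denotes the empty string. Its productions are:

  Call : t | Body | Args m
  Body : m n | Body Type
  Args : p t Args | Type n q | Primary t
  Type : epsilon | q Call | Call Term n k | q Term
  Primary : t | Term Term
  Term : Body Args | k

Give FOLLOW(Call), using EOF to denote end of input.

{ EOF, k, m, n, p, q, t }

Call is the start symbol, so EOF ∈ FOLLOW(Call).
In Type : q Call: Call is at the end, add FOLLOW(Type) = { EOF, k, m, n, p, q, t }.
In Type : Call Term n k: add FIRST(Term n k) = { k, m }.
Union: FOLLOW(Call) = { EOF, k, m, n, p, q, t }.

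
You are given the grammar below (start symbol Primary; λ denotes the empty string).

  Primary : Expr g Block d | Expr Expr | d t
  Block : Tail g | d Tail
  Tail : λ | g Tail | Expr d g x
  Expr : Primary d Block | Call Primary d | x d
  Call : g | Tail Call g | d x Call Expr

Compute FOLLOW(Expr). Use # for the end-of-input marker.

In Primary : Expr g Block d: add FIRST(g Block d) = { g }.
In Primary : Expr Expr: add FIRST(Expr) = { d, g, x }.
In Primary : Expr Expr: Expr is at the end, add FOLLOW(Primary) = { #, d }.
In Tail : Expr d g x: add FIRST(d g x) = { d }.
In Call : d x Call Expr: Expr is at the end, add FOLLOW(Call) = { d, g, x }.
Union: FOLLOW(Expr) = { #, d, g, x }.

{ #, d, g, x }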